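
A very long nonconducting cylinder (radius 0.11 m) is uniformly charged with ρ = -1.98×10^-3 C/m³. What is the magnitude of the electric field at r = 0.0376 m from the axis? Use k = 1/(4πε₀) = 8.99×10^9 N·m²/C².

E = 4.21×10^6 N/C

Choose a coaxial cylinder of radius r = 0.0376 m (arbitrary length L) as the Gaussian surface (r < R).
Charge inside radius r per length L is ρ·πr²·L, so λ_enc = ρπr² = -8.794e-6 C/m.
Applying ∮E·dA = Q_enc/ε₀ with the end caps contributing no flux:
E = 2k|λ_enc|/r = 2(8.99×10^9)(8.794×10^-6)/(0.0376) = 4.21×10^6 N/C.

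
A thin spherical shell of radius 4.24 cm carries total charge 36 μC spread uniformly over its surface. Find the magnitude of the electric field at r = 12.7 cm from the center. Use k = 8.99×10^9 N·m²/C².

E = 2.01×10^7 N/C

By spherical symmetry E is radial; choose a Gaussian sphere of radius r = 12.7 cm (r > 4.24 cm).
The entire shell is enclosed: Q_enc = 3.60×10^-5 C.
Since E is radial and uniform over the Gaussian sphere, Φ = E·4πr² = Q_enc/ε₀.
E = k|Q_enc|/r² = (8.99×10^9)(3.60×10^-5)/(0.127)² = 2.01e7 N/C.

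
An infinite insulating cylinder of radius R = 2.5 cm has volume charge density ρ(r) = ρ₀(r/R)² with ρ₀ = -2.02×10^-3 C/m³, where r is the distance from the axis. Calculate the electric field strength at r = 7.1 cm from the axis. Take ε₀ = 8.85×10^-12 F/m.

5.02e5 V/m

Coaxial Gaussian cylinder, radius r = 7.1 cm, length L (r > R, full charge per length enclosed).
λ_enc = 2π ∫₀^R ρ₀(r'/R)^2 r' dr' = 2πρ₀R²/4 = -1.983×10^-6 C/m.
By Gauss's law (flux through the curved wall only), E·2πrL = λ_enc L/ε₀.
E = |λ_enc|/(2πε₀r) = (1.983×10^-6)/(2π·8.85×10^-12·0.071) = 5.02×10^5 N/C.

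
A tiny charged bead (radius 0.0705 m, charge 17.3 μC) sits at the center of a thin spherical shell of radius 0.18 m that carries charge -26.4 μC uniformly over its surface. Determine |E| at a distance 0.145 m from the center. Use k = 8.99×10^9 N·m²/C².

E ≈ 7.40e6 N/C

Use a concentric Gaussian sphere at r = 0.145 m (between the bodies, 0.0705 m < r < 0.18 m).
The shell at 0.18 m lies outside the Gaussian surface, so Q_enc = 17.3 μC = 1.73e-5 C.
Applying ∮E·dA = Q_enc/ε₀ with Φ = E(4πr²):
E = k|Q_enc|/r² = (8.99×10^9)(1.73×10^-5)/(0.145)² = 7.40e6 N/C.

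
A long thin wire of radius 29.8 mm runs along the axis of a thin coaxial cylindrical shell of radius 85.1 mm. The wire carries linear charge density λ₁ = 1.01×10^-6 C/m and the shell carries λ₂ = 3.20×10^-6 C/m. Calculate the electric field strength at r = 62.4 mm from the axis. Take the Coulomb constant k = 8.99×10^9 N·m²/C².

By cylindrical symmetry E is radial; use a coaxial Gaussian cylinder of radius 62.4 mm and length L (between the conductors, 29.8 mm < r < 85.1 mm).
The shell at 85.1 mm lies outside the Gaussian surface, so λ_enc = λ₁ = 1.01×10^-6 C/m.
Gauss's law: E·2πrL = λ_enc L/ε₀.
E = 2k|λ_enc|/r = 2(8.99×10^9)(1.01×10^-6)/(0.0624) = 2.91×10^5 N/C.

|E| ≈ 2.91×10^5 V/m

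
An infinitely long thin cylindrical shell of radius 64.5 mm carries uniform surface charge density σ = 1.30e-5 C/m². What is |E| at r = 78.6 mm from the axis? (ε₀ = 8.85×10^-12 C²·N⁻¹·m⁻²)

E = 1.21×10^6 N/C

Coaxial Gaussian cylinder, radius r = 78.6 mm, length L (r > 64.5 mm).
The whole shell is enclosed: λ_enc = σ·2πR = (1.30×10^-5)·2π·(0.0645) = 5.268×10^-6 C/m.
Gauss's law: E·2πrL = λ_enc L/ε₀.
E = |λ_enc|/(2πε₀r) = (5.268×10^-6)/(2π·8.85×10^-12·0.0786) = 1.21×10^6 N/C.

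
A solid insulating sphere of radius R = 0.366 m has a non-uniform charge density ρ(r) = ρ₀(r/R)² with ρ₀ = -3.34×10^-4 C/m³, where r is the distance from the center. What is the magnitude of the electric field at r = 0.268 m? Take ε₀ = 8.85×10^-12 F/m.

Take a concentric spherical Gaussian surface of radius r = 0.268 m (r < R).
Q_enc = ∫₀^r ρ(r')·4πr'² dr' = (4πρ₀/R²) ∫₀^r r'^4 dr' = 4πρ₀ r^5/(5·R²) = -8.664e-6 C.
Since E is radial and uniform over the Gaussian sphere, Φ = E·4πr² = Q_enc/ε₀.
E = |Q_enc|/(4πε₀r²) = (8.664e-6)/(4π·8.85×10^-12·(0.268)²) = 1.08e6 N/C.

1.08e6 N/C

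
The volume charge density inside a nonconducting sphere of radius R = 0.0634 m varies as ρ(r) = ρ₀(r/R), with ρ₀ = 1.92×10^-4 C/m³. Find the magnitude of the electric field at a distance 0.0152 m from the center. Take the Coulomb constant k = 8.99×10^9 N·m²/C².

Symmetry ⇒ E = E(r) r̂. Gaussian sphere of radius r = 0.0152 m (r < R).
Integrate the density: Q_enc = 4π ∫₀^r ρ₀(r'/R)^1 r'² dr' = 4πρ₀ r^4/(4·R) = 5.079×10^-10 C.
Gauss's law: E·4πr² = Q_enc/ε₀.
E = k|Q_enc|/r² = (8.99×10^9)(5.079×10^-10)/(0.0152)² = 1.98×10^4 N/C.

|E| = 1.98×10^4 N/C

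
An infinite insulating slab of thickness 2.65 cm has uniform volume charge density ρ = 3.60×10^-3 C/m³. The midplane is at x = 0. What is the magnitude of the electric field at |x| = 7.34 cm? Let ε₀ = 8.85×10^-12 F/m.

E = 5.39×10^6 N/C

The point |x| = 7.34 cm lies outside the slab (half-thickness 0.01325 m). A symmetric pillbox spanning the full slab encloses Q_enc = ρ·d·A.
Flux = 2EA ⇒ E = |ρ|d/(2ε₀), independent of distance outside.
E = (3.60×10^-3)(0.0265)/(2·8.85×10^-12) = 5.39×10^6 N/C.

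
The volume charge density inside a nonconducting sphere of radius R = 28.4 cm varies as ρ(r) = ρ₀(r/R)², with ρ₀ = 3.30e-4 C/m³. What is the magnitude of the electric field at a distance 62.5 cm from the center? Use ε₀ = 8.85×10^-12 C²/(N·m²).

E = 4.37×10^5 N/C

By spherical symmetry E is radial; choose a Gaussian sphere of radius r = 62.5 cm (r > R, all charge enclosed).
Q_enc = 4π ∫₀^R ρ₀(r'/R)^2 r'² dr' = 4πρ₀R³/5 = 1.90×10^-5 C.
Gauss's law: E·4πr² = Q_enc/ε₀.
E = |Q_enc|/(4πε₀r²) = (1.90e-5)/(4π·8.85×10^-12·(0.625)²) = 4.37e5 N/C.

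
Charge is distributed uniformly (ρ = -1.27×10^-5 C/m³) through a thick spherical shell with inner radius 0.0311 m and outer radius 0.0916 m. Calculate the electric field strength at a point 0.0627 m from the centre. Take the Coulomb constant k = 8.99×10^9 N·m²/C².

|E| ≈ 2.63e4 N/C

By spherical symmetry E is radial; choose a Gaussian sphere of radius r = 0.0627 m (within the shell material, 0.0311 m < r < 0.0916 m).
Only the shell between 0.0311 m and r is enclosed: Q_enc = ρ·(4π/3)(r³ − a³) = (-1.27×10^-5)·(4π/3)·((0.0627)³ − (0.0311)³) = -1.151e-8 C.
Since E is radial and uniform over the Gaussian sphere, Φ = E·4πr² = Q_enc/ε₀.
E = k|Q_enc|/r² = (8.99×10^9)(1.151×10^-8)/(0.0627)² = 2.63e4 N/C.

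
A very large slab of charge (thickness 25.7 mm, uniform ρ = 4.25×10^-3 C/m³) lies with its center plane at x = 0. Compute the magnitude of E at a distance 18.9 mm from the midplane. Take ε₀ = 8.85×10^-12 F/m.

The point |x| = 18.9 mm lies outside the slab (half-thickness 0.01285 m). A symmetric pillbox spanning the full slab encloses Q_enc = ρ·d·A.
Flux = 2EA ⇒ E = |ρ|d/(2ε₀), independent of distance outside.
E = (4.25×10^-3)(0.0257)/(2·8.85×10^-12) = 6.17e6 N/C.

|E| = 6.17×10^6 N/C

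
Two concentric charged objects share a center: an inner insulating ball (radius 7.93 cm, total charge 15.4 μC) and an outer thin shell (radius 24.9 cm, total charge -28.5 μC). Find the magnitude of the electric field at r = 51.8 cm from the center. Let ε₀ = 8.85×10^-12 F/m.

4.39×10^5 V/m

Use a concentric Gaussian sphere at r = 51.8 cm (r > 24.9 cm, enclosing both).
Q_enc = (15.4 μC) + (-28.5 μC) = -1.31e-5 C.
Applying ∮E·dA = Q_enc/ε₀ with Φ = E(4πr²):
E = |Q_enc|/(4πε₀r²) = (1.31×10^-5)/(4π·8.85×10^-12·(0.518)²) = 4.39e5 N/C.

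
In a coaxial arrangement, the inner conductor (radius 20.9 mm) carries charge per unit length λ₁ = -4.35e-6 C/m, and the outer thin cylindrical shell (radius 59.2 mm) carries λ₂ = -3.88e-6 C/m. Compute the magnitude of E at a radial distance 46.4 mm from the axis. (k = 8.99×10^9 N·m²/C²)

1.69×10^6 V/m

Take a coaxial cylindrical Gaussian surface of radius r = 46.4 mm and length L (between the conductors, 20.9 mm < r < 59.2 mm).
The shell at 59.2 mm lies outside the Gaussian surface, so λ_enc = λ₁ = -4.35×10^-6 C/m.
Gauss's law: E·2πrL = λ_enc L/ε₀.
E = 2k|λ_enc|/r = 2(8.99×10^9)(4.35×10^-6)/(0.0464) = 1.69×10^6 N/C.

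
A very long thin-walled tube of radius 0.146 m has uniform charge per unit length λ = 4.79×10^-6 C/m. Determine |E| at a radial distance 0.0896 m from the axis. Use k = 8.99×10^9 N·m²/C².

Choose a coaxial cylinder of radius r = 0.0896 m (arbitrary length L) as the Gaussian surface (r < 0.146 m, inside the shell).
No charge is enclosed, so Gauss's law gives E·2πrL = 0 ⇒ E = 0.

|E| = 0 V/m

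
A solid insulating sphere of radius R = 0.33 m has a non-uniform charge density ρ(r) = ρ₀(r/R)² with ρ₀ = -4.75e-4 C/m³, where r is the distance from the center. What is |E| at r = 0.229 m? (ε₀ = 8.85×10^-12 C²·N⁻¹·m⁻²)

|E| = 1.18e6 N/C

Use a concentric Gaussian sphere at r = 0.229 m (r < R).
Integrate the density: Q_enc = 4π ∫₀^r ρ₀(r'/R)^2 r'² dr' = 4πρ₀ r^5/(5·R²) = -6.904×10^-6 C.
Since E is radial and uniform over the Gaussian sphere, Φ = E·4πr² = Q_enc/ε₀.
E = |Q_enc|/(4πε₀r²) = (6.904×10^-6)/(4π·8.85×10^-12·(0.229)²) = 1.18×10^6 N/C.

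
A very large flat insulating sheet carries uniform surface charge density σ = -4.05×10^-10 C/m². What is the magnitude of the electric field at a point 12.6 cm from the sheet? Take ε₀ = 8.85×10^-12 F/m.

The symmetry is planar: E is normal to the sheet and the same magnitude on both sides. Take a pillbox straddling the sheet with end-cap area A.
Flux Φ = 2EA and Q_enc = σA, so 2EA = σA/ε₀ ⇒ E = |σ|/(2ε₀), independent of distance.
E = |σ|/(2ε₀) = (4.05×10^-10)/(2·8.85×10^-12) = 22.9 N/C.

|E| ≈ 22.9 V/m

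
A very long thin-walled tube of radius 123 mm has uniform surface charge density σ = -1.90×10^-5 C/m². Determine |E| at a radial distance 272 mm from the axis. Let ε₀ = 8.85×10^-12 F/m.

Coaxial Gaussian cylinder, radius r = 272 mm, length L (r > 123 mm).
The whole shell is enclosed: λ_enc = σ·2πR = (-1.90e-5)·2π·(0.123) = -1.468×10^-5 C/m.
By Gauss's law (flux through the curved wall only), E·2πrL = λ_enc L/ε₀.
E = |λ_enc|/(2πε₀r) = (1.468e-5)/(2π·8.85×10^-12·0.272) = 9.71e5 N/C.

E ≈ 9.71×10^5 N/C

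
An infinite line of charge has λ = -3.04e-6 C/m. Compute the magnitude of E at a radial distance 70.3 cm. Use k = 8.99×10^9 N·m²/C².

Take a coaxial cylindrical Gaussian surface of radius r = 70.3 cm and length L.
Q_enc = λL, so λ_enc = -3.04×10^-6 C/m.
Gauss's law: E·2πrL = λ_enc L/ε₀.
E = 2k|λ_enc|/r = 2(8.99×10^9)(3.04×10^-6)/(0.703) = 7.78e4 N/C.

|E| = 7.78×10^4 V/m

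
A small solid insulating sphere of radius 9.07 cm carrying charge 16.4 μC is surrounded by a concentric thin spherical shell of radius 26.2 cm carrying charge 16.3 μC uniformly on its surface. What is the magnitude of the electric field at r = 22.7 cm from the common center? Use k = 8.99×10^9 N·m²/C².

E ≈ 2.86×10^6 N/C

Take a concentric spherical Gaussian surface of radius r = 22.7 cm (between the bodies, 9.07 cm < r < 26.2 cm).
Only the inner charge is enclosed; the outer shell contributes nothing inside itself. Q_enc = 16.4 μC = 1.64×10^-5 C.
Since E is radial and uniform over the Gaussian sphere, Φ = E·4πr² = Q_enc/ε₀.
E = k|Q_enc|/r² = (8.99×10^9)(1.64×10^-5)/(0.227)² = 2.86×10^6 N/C.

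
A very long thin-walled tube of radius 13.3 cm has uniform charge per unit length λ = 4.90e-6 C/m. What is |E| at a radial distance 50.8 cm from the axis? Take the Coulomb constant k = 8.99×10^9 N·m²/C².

By cylindrical symmetry E is radial; use a coaxial Gaussian cylinder of radius 50.8 cm and length L (r > 13.3 cm).
The full line charge is enclosed: λ_enc = 4.90e-6 C/m.
By Gauss's law (flux through the curved wall only), E·2πrL = λ_enc L/ε₀.
E = 2k|λ_enc|/r = 2(8.99×10^9)(4.90×10^-6)/(0.508) = 1.73×10^5 N/C.

E ≈ 1.73×10^5 N/C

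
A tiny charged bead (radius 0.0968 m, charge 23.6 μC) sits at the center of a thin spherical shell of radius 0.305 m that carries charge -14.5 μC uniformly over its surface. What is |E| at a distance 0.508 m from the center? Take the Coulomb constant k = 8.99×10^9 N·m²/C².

E ≈ 3.17×10^5 V/m

Take a concentric spherical Gaussian surface of radius r = 0.508 m (r > 0.305 m, enclosing both).
Q_enc = (23.6 μC) + (-14.5 μC) = 9.10e-6 C.
Since E is radial and uniform over the Gaussian sphere, Φ = E·4πr² = Q_enc/ε₀.
E = k|Q_enc|/r² = (8.99×10^9)(9.10×10^-6)/(0.508)² = 3.17×10^5 N/C.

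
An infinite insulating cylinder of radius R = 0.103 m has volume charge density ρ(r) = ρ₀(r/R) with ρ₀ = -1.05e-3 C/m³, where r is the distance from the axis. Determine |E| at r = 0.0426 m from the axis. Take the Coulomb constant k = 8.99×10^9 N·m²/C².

Take a coaxial cylindrical Gaussian surface of radius r = 0.0426 m and length L (r < R).
λ_enc = ∫₀^r ρ(r')·2πr' dr' = (2πρ₀/R)·r^3/3 = -1.651×10^-6 C/m.
By Gauss's law (flux through the curved wall only), E·2πrL = λ_enc L/ε₀.
E = 2k|λ_enc|/r = 2(8.99×10^9)(1.651×10^-6)/(0.0426) = 6.97×10^5 N/C.

E ≈ 6.97×10^5 V/m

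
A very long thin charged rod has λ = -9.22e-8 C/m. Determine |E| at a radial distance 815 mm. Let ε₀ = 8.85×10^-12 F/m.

E = 2.03×10^3 V/m

Coaxial Gaussian cylinder, radius r = 815 mm, length L.
Q_enc = λL, so λ_enc = -9.22e-8 C/m.
Gauss's law: E·2πrL = λ_enc L/ε₀.
E = |λ_enc|/(2πε₀r) = (9.22×10^-8)/(2π·8.85×10^-12·0.815) = 2.03×10^3 N/C.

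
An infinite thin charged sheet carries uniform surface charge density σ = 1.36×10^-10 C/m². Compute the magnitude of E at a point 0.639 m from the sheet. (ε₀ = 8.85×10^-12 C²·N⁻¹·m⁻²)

E ≈ 7.68 N/C

By planar symmetry E is perpendicular to the sheet and uniform; use a Gaussian pillbox with flat faces of area A on each side of the sheet.
Only the two end caps contribute flux: Φ = 2EA. With Q_enc = σA, Gauss's law gives E = |σ|/(2ε₀).
E = |σ|/(2ε₀) = (1.36e-10)/(2·8.85×10^-12) = 7.68 N/C.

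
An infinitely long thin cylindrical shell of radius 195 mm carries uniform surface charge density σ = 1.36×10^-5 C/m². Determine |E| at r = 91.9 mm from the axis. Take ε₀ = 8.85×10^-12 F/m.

E = 0 (no enclosed charge)

Take a coaxial cylindrical Gaussian surface of radius r = 91.9 mm and length L (r < 195 mm, inside the shell).
No charge is enclosed, so Gauss's law gives E·2πrL = 0 ⇒ E = 0.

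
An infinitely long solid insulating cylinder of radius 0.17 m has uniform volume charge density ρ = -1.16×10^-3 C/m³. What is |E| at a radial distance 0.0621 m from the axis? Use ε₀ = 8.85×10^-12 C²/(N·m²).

|E| = 4.07×10^6 N/C

Choose a coaxial cylinder of radius r = 0.0621 m (arbitrary length L) as the Gaussian surface (r < R).
Charge inside radius r per length L is ρ·πr²·L, so λ_enc = ρπr² = -1.405×10^-5 C/m.
Gauss's law: E·2πrL = λ_enc L/ε₀.
E = |λ_enc|/(2πε₀r) = (1.405e-5)/(2π·8.85×10^-12·0.0621) = 4.07×10^6 N/C.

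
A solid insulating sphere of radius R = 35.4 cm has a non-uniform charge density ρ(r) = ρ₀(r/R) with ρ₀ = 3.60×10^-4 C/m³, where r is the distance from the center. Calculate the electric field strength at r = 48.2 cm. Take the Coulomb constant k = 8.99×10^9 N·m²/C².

By spherical symmetry E is radial; choose a Gaussian sphere of radius r = 48.2 cm (r > R, all charge enclosed).
Q_enc = 4π ∫₀^R ρ₀(r'/R)^1 r'² dr' = 4πρ₀R³/4 = 5.017×10^-5 C.
Since E is radial and uniform over the Gaussian sphere, Φ = E·4πr² = Q_enc/ε₀.
E = k|Q_enc|/r² = (8.99×10^9)(5.017e-5)/(0.482)² = 1.94×10^6 N/C.

E = 1.94×10^6 V/m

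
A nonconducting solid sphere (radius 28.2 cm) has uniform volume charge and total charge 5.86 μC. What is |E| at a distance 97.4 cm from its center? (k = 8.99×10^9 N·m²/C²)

5.55×10^4 V/m

Use a concentric Gaussian sphere at r = 97.4 cm (r > R, so the entire charge is enclosed).
Q_enc = 5.86 μC = 5.86×10^-6 C.
Since E is radial and uniform over the Gaussian sphere, Φ = E·4πr² = Q_enc/ε₀.
E = k|Q_enc|/r² = (8.99×10^9)(5.86e-6)/(0.974)² = 5.55×10^4 N/C.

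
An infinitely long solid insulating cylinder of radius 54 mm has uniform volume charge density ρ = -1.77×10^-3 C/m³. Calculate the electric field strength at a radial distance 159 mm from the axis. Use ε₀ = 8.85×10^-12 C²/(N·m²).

E ≈ 1.83e6 V/m

Take a coaxial cylindrical Gaussian surface of radius r = 159 mm and length L (r > 54 mm, full cross-section enclosed).
λ_enc = ρ·πR² = (-1.77e-3)π(0.054)² = -1.621×10^-5 C/m.
Since E is radial and uniform over the curved surface, Φ = E·2πrL = Q_enc/ε₀ = λ_enc L/ε₀.
E = |λ_enc|/(2πε₀r) = (1.621e-5)/(2π·8.85×10^-12·0.159) = 1.83×10^6 N/C.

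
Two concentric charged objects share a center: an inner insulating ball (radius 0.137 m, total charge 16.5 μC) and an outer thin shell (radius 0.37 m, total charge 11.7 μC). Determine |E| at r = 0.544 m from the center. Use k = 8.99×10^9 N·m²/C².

8.57×10^5 V/m

By spherical symmetry E is radial; choose a Gaussian sphere of radius r = 0.544 m (r > 0.37 m, enclosing both).
Q_enc = (16.5 μC) + (11.7 μC) = 2.82×10^-5 C.
By Gauss's law, ∮E·dA = E·4πr² = Q_enc/ε₀.
E = k|Q_enc|/r² = (8.99×10^9)(2.82×10^-5)/(0.544)² = 8.57×10^5 N/C.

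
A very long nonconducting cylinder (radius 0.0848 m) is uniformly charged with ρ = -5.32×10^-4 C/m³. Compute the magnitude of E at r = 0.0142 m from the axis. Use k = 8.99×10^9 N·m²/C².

By cylindrical symmetry E is radial; use a coaxial Gaussian cylinder of radius 0.0142 m and length L (r < R).
Charge inside radius r per length L is ρ·πr²·L, so λ_enc = ρπr² = -3.37×10^-7 C/m.
Gauss's law: E·2πrL = λ_enc L/ε₀.
E = 2k|λ_enc|/r = 2(8.99×10^9)(3.37×10^-7)/(0.0142) = 4.27×10^5 N/C.

E ≈ 4.27e5 V/m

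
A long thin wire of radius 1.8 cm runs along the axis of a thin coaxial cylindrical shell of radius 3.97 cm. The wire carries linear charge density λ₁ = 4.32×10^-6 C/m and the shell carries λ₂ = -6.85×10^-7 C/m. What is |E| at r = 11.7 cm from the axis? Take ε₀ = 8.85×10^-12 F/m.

5.59×10^5 N/C

Choose a coaxial cylinder of radius r = 11.7 cm (arbitrary length L) as the Gaussian surface (r > 3.97 cm, enclosing both).
λ_enc = λ₁ + λ₂ = (4.32×10^-6) + (-6.85e-7) = 3.635e-6 C/m.
Gauss's law: E·2πrL = λ_enc L/ε₀.
E = |λ_enc|/(2πε₀r) = (3.635e-6)/(2π·8.85×10^-12·0.117) = 5.59×10^5 N/C.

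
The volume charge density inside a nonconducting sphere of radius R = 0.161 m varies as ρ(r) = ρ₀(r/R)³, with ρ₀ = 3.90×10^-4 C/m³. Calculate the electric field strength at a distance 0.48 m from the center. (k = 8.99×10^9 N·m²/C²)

E ≈ 1.33e5 N/C

Symmetry ⇒ E = E(r) r̂. Gaussian sphere of radius r = 0.48 m (r > R, all charge enclosed).
Q_enc = 4π ∫₀^R ρ₀(r'/R)^3 r'² dr' = 4πρ₀R³/6 = 3.409×10^-6 C.
By Gauss's law, ∮E·dA = E·4πr² = Q_enc/ε₀.
E = k|Q_enc|/r² = (8.99×10^9)(3.409e-6)/(0.48)² = 1.33×10^5 N/C.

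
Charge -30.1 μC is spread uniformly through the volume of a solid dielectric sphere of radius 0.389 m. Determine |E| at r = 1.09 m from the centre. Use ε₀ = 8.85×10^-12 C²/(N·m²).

E ≈ 2.28×10^5 N/C

Take a concentric spherical Gaussian surface of radius r = 1.09 m (r > R, so the entire charge is enclosed).
Q_enc = -30.1 μC = -3.01×10^-5 C.
By Gauss's law, ∮E·dA = E·4πr² = Q_enc/ε₀.
E = |Q_enc|/(4πε₀r²) = (3.01×10^-5)/(4π·8.85×10^-12·(1.09)²) = 2.28×10^5 N/C.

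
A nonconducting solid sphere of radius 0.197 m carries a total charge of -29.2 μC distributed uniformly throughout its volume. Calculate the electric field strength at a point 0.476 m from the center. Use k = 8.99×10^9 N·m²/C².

Symmetry ⇒ E = E(r) r̂. Gaussian sphere of radius r = 0.476 m (r > R, so the entire charge is enclosed).
Q_enc = -29.2 μC = -2.92×10^-5 C.
Since E is radial and uniform over the Gaussian sphere, Φ = E·4πr² = Q_enc/ε₀.
E = k|Q_enc|/r² = (8.99×10^9)(2.92e-5)/(0.476)² = 1.16×10^6 N/C.

1.16e6 N/C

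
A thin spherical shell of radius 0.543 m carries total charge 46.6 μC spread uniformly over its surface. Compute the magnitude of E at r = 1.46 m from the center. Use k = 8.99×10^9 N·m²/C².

Use a concentric Gaussian sphere at r = 1.46 m (r > 0.543 m).
The entire shell is enclosed: Q_enc = 4.66×10^-5 C.
By Gauss's law, ∮E·dA = E·4πr² = Q_enc/ε₀.
E = k|Q_enc|/r² = (8.99×10^9)(4.66×10^-5)/(1.46)² = 1.97e5 N/C.

E = 1.97e5 N/C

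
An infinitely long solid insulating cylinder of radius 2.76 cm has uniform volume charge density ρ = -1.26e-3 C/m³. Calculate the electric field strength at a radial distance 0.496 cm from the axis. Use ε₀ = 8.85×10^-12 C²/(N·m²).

Choose a coaxial cylinder of radius r = 0.496 cm (arbitrary length L) as the Gaussian surface (r < R).
Enclosed charge per unit length: λ_enc = ρ·πr² = (-1.26e-3)π(0.00496)² = -9.738×10^-8 C/m.
Applying ∮E·dA = Q_enc/ε₀ with the end caps contributing no flux:
E = |λ_enc|/(2πε₀r) = (9.738×10^-8)/(2π·8.85×10^-12·0.00496) = 3.53×10^5 N/C.

|E| ≈ 3.53e5 N/C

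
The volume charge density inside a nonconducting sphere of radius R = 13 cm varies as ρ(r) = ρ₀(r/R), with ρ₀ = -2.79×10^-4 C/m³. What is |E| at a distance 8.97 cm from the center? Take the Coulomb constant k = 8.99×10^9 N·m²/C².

E = 4.88×10^5 V/m

Symmetry ⇒ E = E(r) r̂. Gaussian sphere of radius r = 8.97 cm (r < R).
Integrate the density: Q_enc = 4π ∫₀^r ρ₀(r'/R)^1 r'² dr' = 4πρ₀ r^4/(4·R) = -4.365×10^-7 C.
Applying ∮E·dA = Q_enc/ε₀ with Φ = E(4πr²):
E = k|Q_enc|/r² = (8.99×10^9)(4.365×10^-7)/(0.0897)² = 4.88×10^5 N/C.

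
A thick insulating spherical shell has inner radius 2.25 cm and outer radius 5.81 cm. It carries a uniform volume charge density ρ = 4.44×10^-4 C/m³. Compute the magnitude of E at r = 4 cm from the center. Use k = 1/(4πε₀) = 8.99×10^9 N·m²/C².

Symmetry ⇒ E = E(r) r̂. Gaussian sphere of radius r = 4 cm (within the shell material, 2.25 cm < r < 5.81 cm).
Only the shell between 2.25 cm and r is enclosed: Q_enc = ρ·(4π/3)(r³ − a³) = (4.44e-4)·(4π/3)·((0.04)³ − (0.0225)³) = 9.784×10^-8 C.
Since E is radial and uniform over the Gaussian sphere, Φ = E·4πr² = Q_enc/ε₀.
E = k|Q_enc|/r² = (8.99×10^9)(9.784×10^-8)/(0.04)² = 5.50e5 N/C.

5.50×10^5 N/C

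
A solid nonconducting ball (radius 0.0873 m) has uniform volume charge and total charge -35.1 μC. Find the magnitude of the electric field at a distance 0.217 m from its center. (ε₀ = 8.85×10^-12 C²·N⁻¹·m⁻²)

|E| ≈ 6.70e6 N/C

Take a concentric spherical Gaussian surface of radius r = 0.217 m (r > R, so the entire charge is enclosed).
Q_enc = -35.1 μC = -3.51e-5 C.
Gauss's law: E·4πr² = Q_enc/ε₀.
E = |Q_enc|/(4πε₀r²) = (3.51×10^-5)/(4π·8.85×10^-12·(0.217)²) = 6.70×10^6 N/C.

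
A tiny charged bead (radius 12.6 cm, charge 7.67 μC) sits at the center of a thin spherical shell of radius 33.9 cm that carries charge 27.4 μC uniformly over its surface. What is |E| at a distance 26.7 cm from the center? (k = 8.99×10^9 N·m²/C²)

|E| = 9.67×10^5 N/C

Take a concentric spherical Gaussian surface of radius r = 26.7 cm (between the bodies, 12.6 cm < r < 33.9 cm).
Only the inner charge is enclosed; the outer shell contributes nothing inside itself. Q_enc = 7.67 μC = 7.67×10^-6 C.
Since E is radial and uniform over the Gaussian sphere, Φ = E·4πr² = Q_enc/ε₀.
E = k|Q_enc|/r² = (8.99×10^9)(7.67e-6)/(0.267)² = 9.67×10^5 N/C.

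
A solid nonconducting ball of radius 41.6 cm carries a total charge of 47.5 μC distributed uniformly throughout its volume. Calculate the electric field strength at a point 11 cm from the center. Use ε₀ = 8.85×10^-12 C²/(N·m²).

Use a concentric Gaussian sphere at r = 11 cm (r < R).
For a uniform sphere the enclosed fraction is (r/R)³, so Q_enc = (47.5 μC)(0.11/0.416)³ = 8.782×10^-7 C.
Since E is radial and uniform over the Gaussian sphere, Φ = E·4πr² = Q_enc/ε₀.
E = |Q_enc|/(4πε₀r²) = (8.782e-7)/(4π·8.85×10^-12·(0.11)²) = 6.53×10^5 N/C.

E ≈ 6.53e5 V/m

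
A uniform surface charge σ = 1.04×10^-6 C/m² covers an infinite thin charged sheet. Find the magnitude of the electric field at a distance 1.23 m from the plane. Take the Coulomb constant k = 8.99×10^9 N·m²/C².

|E| = 5.87×10^4 V/m

The symmetry is planar: E is normal to the sheet and the same magnitude on both sides. Take a pillbox straddling the sheet with end-cap area A.
Flux Φ = 2EA and Q_enc = σA, so 2EA = σA/ε₀ ⇒ E = |σ|/(2ε₀), independent of distance.
E = 2πk|σ| = 2π(8.99×10^9)(1.04e-6) = 5.87×10^4 N/C.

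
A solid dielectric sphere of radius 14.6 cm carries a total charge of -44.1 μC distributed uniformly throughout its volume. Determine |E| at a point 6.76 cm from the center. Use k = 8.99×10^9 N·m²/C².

Symmetry ⇒ E = E(r) r̂. Gaussian sphere of radius r = 6.76 cm (r < R).
Only the charge within r is enclosed: Q_enc = Q·(r/R)³ = (-44.1 μC)·(6.76 cm/14.6 cm)³ = -4.377×10^-6 C.
By Gauss's law, ∮E·dA = E·4πr² = Q_enc/ε₀.
E = k|Q_enc|/r² = (8.99×10^9)(4.377×10^-6)/(0.0676)² = 8.61e6 N/C.

|E| ≈ 8.61×10^6 N/C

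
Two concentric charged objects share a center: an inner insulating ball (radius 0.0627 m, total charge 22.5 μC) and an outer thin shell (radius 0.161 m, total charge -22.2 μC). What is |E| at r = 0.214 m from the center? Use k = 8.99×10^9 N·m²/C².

Symmetry ⇒ E = E(r) r̂. Gaussian sphere of radius r = 0.214 m (r > 0.161 m, enclosing both).
Q_enc = (22.5 μC) + (-22.2 μC) = 3.00×10^-7 C.
Since E is radial and uniform over the Gaussian sphere, Φ = E·4πr² = Q_enc/ε₀.
E = k|Q_enc|/r² = (8.99×10^9)(3.00×10^-7)/(0.214)² = 5.89×10^4 N/C.

|E| = 5.89e4 N/C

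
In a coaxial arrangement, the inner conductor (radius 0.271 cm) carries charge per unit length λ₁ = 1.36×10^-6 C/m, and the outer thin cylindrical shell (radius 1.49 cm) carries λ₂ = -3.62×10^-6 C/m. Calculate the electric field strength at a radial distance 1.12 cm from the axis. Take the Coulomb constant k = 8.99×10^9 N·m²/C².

|E| = 2.18e6 N/C

Coaxial Gaussian cylinder, radius r = 1.12 cm, length L (between the conductors, 0.271 cm < r < 1.49 cm).
Only the inner wire is enclosed; the outer shell contributes nothing inside itself. λ_enc = λ₁ = 1.36×10^-6 C/m.
Gauss's law: E·2πrL = λ_enc L/ε₀.
E = 2k|λ_enc|/r = 2(8.99×10^9)(1.36×10^-6)/(0.0112) = 2.18×10^6 N/C.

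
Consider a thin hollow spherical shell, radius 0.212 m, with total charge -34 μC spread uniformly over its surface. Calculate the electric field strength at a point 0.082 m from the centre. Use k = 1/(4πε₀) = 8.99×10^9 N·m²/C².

E = 0

Symmetry ⇒ E = E(r) r̂. Gaussian sphere of radius r = 0.082 m (inside the shell, r < 0.212 m).
All the charge is outside the Gaussian surface: Q_enc = 0, hence E = 0 everywhere inside the shell.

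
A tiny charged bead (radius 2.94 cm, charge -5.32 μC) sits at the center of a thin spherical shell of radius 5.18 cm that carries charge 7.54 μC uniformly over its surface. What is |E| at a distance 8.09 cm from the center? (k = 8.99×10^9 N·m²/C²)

E = 3.05e6 N/C

By spherical symmetry E is radial; choose a Gaussian sphere of radius r = 8.09 cm (r > 5.18 cm, enclosing both).
Q_enc = (-5.32 μC) + (7.54 μC) = 2.22e-6 C.
Applying ∮E·dA = Q_enc/ε₀ with Φ = E(4πr²):
E = k|Q_enc|/r² = (8.99×10^9)(2.22×10^-6)/(0.0809)² = 3.05e6 N/C.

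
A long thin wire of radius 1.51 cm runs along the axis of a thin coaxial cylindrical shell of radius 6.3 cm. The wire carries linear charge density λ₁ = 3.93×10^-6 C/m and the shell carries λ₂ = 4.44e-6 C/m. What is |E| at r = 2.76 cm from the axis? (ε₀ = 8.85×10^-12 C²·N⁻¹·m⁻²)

E ≈ 2.56×10^6 V/m

Coaxial Gaussian cylinder, radius r = 2.76 cm, length L (between the conductors, 1.51 cm < r < 6.3 cm).
The shell at 6.3 cm lies outside the Gaussian surface, so λ_enc = λ₁ = 3.93×10^-6 C/m.
Gauss's law: E·2πrL = λ_enc L/ε₀.
E = |λ_enc|/(2πε₀r) = (3.93e-6)/(2π·8.85×10^-12·0.0276) = 2.56×10^6 N/C.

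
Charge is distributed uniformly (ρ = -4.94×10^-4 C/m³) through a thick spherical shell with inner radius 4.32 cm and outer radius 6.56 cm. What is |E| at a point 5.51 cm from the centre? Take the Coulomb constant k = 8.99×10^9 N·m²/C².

|E| ≈ 5.31×10^5 V/m

Take a concentric spherical Gaussian surface of radius r = 5.51 cm (within the shell material, 4.32 cm < r < 6.56 cm).
Enclosed charge is the volume from a to r: Q_enc = (4π/3)ρ(r³ − a³) = -1.793×10^-7 C.
By Gauss's law, ∮E·dA = E·4πr² = Q_enc/ε₀.
E = k|Q_enc|/r² = (8.99×10^9)(1.793e-7)/(0.0551)² = 5.31×10^5 N/C.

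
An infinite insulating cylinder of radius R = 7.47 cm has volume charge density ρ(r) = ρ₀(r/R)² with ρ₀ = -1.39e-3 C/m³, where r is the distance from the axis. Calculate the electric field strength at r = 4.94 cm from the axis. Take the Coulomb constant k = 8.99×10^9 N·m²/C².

E ≈ 8.48e5 V/m

Take a coaxial cylindrical Gaussian surface of radius r = 4.94 cm and length L (r < R).
λ_enc = ∫₀^r ρ(r')·2πr' dr' = (2πρ₀/R²)·r^4/4 = -2.33×10^-6 C/m.
Since E is radial and uniform over the curved surface, Φ = E·2πrL = Q_enc/ε₀ = λ_enc L/ε₀.
E = 2k|λ_enc|/r = 2(8.99×10^9)(2.33×10^-6)/(0.0494) = 8.48×10^5 N/C.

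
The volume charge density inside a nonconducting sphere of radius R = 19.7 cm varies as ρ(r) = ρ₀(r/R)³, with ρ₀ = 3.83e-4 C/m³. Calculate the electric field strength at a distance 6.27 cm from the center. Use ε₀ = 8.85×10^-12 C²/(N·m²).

Take a concentric spherical Gaussian surface of radius r = 6.27 cm (r < R).
Q_enc = ∫₀^r ρ(r')·4πr'² dr' = (4πρ₀/R³) ∫₀^r r'^5 dr' = 4πρ₀ r^6/(6·R³) = 6.375e-9 C.
Since E is radial and uniform over the Gaussian sphere, Φ = E·4πr² = Q_enc/ε₀.
E = |Q_enc|/(4πε₀r²) = (6.375×10^-9)/(4π·8.85×10^-12·(0.0627)²) = 1.46×10^4 N/C.

E ≈ 1.46×10^4 V/m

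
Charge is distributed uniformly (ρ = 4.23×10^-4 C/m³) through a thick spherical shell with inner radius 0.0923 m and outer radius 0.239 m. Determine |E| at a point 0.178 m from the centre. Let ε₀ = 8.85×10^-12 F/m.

Use a concentric Gaussian sphere at r = 0.178 m (within the shell material, 0.0923 m < r < 0.239 m).
Only the shell between 0.0923 m and r is enclosed: Q_enc = ρ·(4π/3)(r³ − a³) = (4.23×10^-4)·(4π/3)·((0.178)³ − (0.0923)³) = 8.60×10^-6 C.
Gauss's law: E·4πr² = Q_enc/ε₀.
E = |Q_enc|/(4πε₀r²) = (8.60×10^-6)/(4π·8.85×10^-12·(0.178)²) = 2.44e6 N/C.

|E| = 2.44×10^6 N/C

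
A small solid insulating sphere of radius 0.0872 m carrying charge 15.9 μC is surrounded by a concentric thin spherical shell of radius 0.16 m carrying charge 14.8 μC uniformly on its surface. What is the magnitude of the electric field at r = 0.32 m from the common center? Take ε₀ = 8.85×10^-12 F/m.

Take a concentric spherical Gaussian surface of radius r = 0.32 m (r > 0.16 m, enclosing both).
Q_enc = (15.9 μC) + (14.8 μC) = 3.07×10^-5 C.
Applying ∮E·dA = Q_enc/ε₀ with Φ = E(4πr²):
E = |Q_enc|/(4πε₀r²) = (3.07e-5)/(4π·8.85×10^-12·(0.32)²) = 2.70×10^6 N/C.

E ≈ 2.70e6 N/C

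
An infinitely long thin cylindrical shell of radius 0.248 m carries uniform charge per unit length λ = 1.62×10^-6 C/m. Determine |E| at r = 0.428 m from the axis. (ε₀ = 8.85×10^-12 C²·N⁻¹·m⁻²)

6.81×10^4 N/C

Take a coaxial cylindrical Gaussian surface of radius r = 0.428 m and length L (r > 0.248 m).
The full line charge is enclosed: λ_enc = 1.62×10^-6 C/m.
Since E is radial and uniform over the curved surface, Φ = E·2πrL = Q_enc/ε₀ = λ_enc L/ε₀.
E = |λ_enc|/(2πε₀r) = (1.62×10^-6)/(2π·8.85×10^-12·0.428) = 6.81e4 N/C.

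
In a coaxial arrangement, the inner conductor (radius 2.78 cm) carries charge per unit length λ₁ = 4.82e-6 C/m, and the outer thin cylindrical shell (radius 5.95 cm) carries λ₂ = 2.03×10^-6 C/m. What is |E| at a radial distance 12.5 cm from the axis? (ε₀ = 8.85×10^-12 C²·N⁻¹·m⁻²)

Take a coaxial cylindrical Gaussian surface of radius r = 12.5 cm and length L (r > 5.95 cm, enclosing both).
λ_enc = λ₁ + λ₂ = (4.82×10^-6) + (2.03×10^-6) = 6.85×10^-6 C/m.
By Gauss's law (flux through the curved wall only), E·2πrL = λ_enc L/ε₀.
E = |λ_enc|/(2πε₀r) = (6.85e-6)/(2π·8.85×10^-12·0.125) = 9.86×10^5 N/C.

|E| ≈ 9.86×10^5 N/C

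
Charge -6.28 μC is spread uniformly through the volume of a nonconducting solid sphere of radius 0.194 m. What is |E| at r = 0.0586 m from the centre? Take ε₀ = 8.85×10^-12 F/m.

Symmetry ⇒ E = E(r) r̂. Gaussian sphere of radius r = 0.0586 m (r < R).
Only the charge within r is enclosed: Q_enc = Q·(r/R)³ = (-6.28 μC)·(0.0586 m/0.194 m)³ = -1.731×10^-7 C.
Since E is radial and uniform over the Gaussian sphere, Φ = E·4πr² = Q_enc/ε₀.
E = |Q_enc|/(4πε₀r²) = (1.731×10^-7)/(4π·8.85×10^-12·(0.0586)²) = 4.53×10^5 N/C.

E = 4.53×10^5 N/C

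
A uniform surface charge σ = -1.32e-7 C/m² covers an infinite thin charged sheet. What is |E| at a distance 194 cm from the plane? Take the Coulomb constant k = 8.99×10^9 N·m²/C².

By planar symmetry E is perpendicular to the sheet and uniform; use a Gaussian pillbox with flat faces of area A on each side of the sheet.
Only the two end caps contribute flux: Φ = 2EA. With Q_enc = σA, Gauss's law gives E = |σ|/(2ε₀).
E = 2πk|σ| = 2π(8.99×10^9)(1.32e-7) = 7.46×10^3 N/C.

7.46e3 N/C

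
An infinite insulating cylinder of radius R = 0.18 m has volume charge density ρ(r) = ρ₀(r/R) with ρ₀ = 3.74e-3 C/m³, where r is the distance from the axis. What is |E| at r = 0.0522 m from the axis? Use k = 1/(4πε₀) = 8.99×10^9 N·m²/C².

Choose a coaxial cylinder of radius r = 0.0522 m (arbitrary length L) as the Gaussian surface (r < R).
λ_enc = ∫₀^r ρ(r')·2πr' dr' = (2πρ₀/R)·r^3/3 = 6.19×10^-6 C/m.
By Gauss's law (flux through the curved wall only), E·2πrL = λ_enc L/ε₀.
E = 2k|λ_enc|/r = 2(8.99×10^9)(6.19×10^-6)/(0.0522) = 2.13×10^6 N/C.

|E| = 2.13e6 N/C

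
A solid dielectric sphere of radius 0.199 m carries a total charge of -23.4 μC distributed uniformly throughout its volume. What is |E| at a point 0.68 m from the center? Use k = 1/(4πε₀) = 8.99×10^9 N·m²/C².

Take a concentric spherical Gaussian surface of radius r = 0.68 m (r > R, so the entire charge is enclosed).
Q_enc = -23.4 μC = -2.34×10^-5 C.
Applying ∮E·dA = Q_enc/ε₀ with Φ = E(4πr²):
E = k|Q_enc|/r² = (8.99×10^9)(2.34×10^-5)/(0.68)² = 4.55×10^5 N/C.

|E| = 4.55×10^5 N/C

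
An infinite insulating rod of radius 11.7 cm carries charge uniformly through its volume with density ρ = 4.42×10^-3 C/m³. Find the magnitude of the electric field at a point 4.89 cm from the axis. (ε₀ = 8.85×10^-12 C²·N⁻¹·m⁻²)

E ≈ 1.22×10^7 N/C

Take a coaxial cylindrical Gaussian surface of radius r = 4.89 cm and length L (r < R).
Charge inside radius r per length L is ρ·πr²·L, so λ_enc = ρπr² = 3.32×10^-5 C/m.
Gauss's law: E·2πrL = λ_enc L/ε₀.
E = |λ_enc|/(2πε₀r) = (3.32×10^-5)/(2π·8.85×10^-12·0.0489) = 1.22e7 N/C.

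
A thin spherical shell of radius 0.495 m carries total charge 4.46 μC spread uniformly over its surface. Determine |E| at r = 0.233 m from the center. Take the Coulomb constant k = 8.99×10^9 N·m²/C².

|E| = 0 N/C

Take a concentric spherical Gaussian surface of radius r = 0.233 m (inside the shell, r < 0.495 m).
All the charge is outside the Gaussian surface: Q_enc = 0, hence E = 0 everywhere inside the shell.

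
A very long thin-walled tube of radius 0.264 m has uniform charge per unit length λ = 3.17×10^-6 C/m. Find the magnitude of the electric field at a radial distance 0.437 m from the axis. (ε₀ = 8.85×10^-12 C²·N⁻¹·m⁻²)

Coaxial Gaussian cylinder, radius r = 0.437 m, length L (r > 0.264 m).
The full line charge is enclosed: λ_enc = 3.17e-6 C/m.
Applying ∮E·dA = Q_enc/ε₀ with the end caps contributing no flux:
E = |λ_enc|/(2πε₀r) = (3.17×10^-6)/(2π·8.85×10^-12·0.437) = 1.30e5 N/C.

E = 1.30e5 V/m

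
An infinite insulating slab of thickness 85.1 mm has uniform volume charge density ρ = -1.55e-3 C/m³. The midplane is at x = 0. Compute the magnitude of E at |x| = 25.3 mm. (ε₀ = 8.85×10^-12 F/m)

By symmetry E is perpendicular to the slab. A Gaussian pillbox from −25.3 mm to +25.3 mm (face area A) lies entirely within the slab.
Q_enc = ρ·(2x)·A and flux = 2EA, so 2EA = 2ρxA/ε₀ ⇒ E = |ρ|x/ε₀.
E = (1.55e-3)(0.0253)/(8.85×10^-12) = 4.43e6 N/C.

4.43×10^6 V/m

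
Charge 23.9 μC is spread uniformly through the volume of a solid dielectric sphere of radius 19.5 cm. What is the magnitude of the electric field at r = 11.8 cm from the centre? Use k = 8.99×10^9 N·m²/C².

3.42e6 N/C

By spherical symmetry E is radial; choose a Gaussian sphere of radius r = 11.8 cm (r < R).
Only the charge within r is enclosed: Q_enc = Q·(r/R)³ = (23.9 μC)·(11.8 cm/19.5 cm)³ = 5.296×10^-6 C.
Gauss's law: E·4πr² = Q_enc/ε₀.
E = k|Q_enc|/r² = (8.99×10^9)(5.296×10^-6)/(0.118)² = 3.42×10^6 N/C.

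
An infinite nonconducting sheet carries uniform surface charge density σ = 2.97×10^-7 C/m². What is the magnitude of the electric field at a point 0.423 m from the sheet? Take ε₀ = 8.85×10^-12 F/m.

Choose a cylindrical pillbox piercing the sheet, end faces (area A) parallel to it.
Only the two end caps contribute flux: Φ = 2EA. With Q_enc = σA, Gauss's law gives E = |σ|/(2ε₀).
E = |σ|/(2ε₀) = (2.97×10^-7)/(2·8.85×10^-12) = 1.68×10^4 N/C.

|E| ≈ 1.68e4 N/C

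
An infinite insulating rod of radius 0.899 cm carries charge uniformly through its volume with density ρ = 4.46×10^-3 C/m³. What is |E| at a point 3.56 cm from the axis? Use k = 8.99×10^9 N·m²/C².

|E| = 5.72×10^5 N/C

By cylindrical symmetry E is radial; use a coaxial Gaussian cylinder of radius 3.56 cm and length L (r > 0.899 cm, full cross-section enclosed).
λ_enc = ρ·πR² = (4.46×10^-3)π(0.00899)² = 1.132e-6 C/m.
Since E is radial and uniform over the curved surface, Φ = E·2πrL = Q_enc/ε₀ = λ_enc L/ε₀.
E = 2k|λ_enc|/r = 2(8.99×10^9)(1.132e-6)/(0.0356) = 5.72×10^5 N/C.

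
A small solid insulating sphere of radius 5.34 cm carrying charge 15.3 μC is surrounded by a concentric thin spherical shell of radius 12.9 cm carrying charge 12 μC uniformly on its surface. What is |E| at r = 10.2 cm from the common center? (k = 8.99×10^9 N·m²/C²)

Use a concentric Gaussian sphere at r = 10.2 cm (between the bodies, 5.34 cm < r < 12.9 cm).
Only the inner charge is enclosed; the outer shell contributes nothing inside itself. Q_enc = 15.3 μC = 1.53×10^-5 C.
Since E is radial and uniform over the Gaussian sphere, Φ = E·4πr² = Q_enc/ε₀.
E = k|Q_enc|/r² = (8.99×10^9)(1.53×10^-5)/(0.102)² = 1.32×10^7 N/C.

E = 1.32×10^7 N/C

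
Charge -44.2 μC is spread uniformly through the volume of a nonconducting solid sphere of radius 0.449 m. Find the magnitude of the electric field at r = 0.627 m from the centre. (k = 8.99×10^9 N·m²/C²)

Use a concentric Gaussian sphere at r = 0.627 m (r > R, so the entire charge is enclosed).
Q_enc = -44.2 μC = -4.42e-5 C.
Since E is radial and uniform over the Gaussian sphere, Φ = E·4πr² = Q_enc/ε₀.
E = k|Q_enc|/r² = (8.99×10^9)(4.42×10^-5)/(0.627)² = 1.01×10^6 N/C.

E ≈ 1.01×10^6 N/C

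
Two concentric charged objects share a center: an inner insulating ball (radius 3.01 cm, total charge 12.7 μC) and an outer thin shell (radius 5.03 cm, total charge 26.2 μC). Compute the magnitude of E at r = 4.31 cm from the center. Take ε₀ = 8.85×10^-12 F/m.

E ≈ 6.15×10^7 V/m

Symmetry ⇒ E = E(r) r̂. Gaussian sphere of radius r = 4.31 cm (between the bodies, 3.01 cm < r < 5.03 cm).
Only the inner charge is enclosed; the outer shell contributes nothing inside itself. Q_enc = 12.7 μC = 1.27e-5 C.
By Gauss's law, ∮E·dA = E·4πr² = Q_enc/ε₀.
E = |Q_enc|/(4πε₀r²) = (1.27×10^-5)/(4π·8.85×10^-12·(0.0431)²) = 6.15e7 N/C.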